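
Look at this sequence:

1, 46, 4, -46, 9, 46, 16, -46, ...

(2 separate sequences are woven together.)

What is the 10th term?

46

Positions 1, 3, 5, … form one subsequence and positions 2, 4, 6, … form another.
Track A = 1, 4, 9, 16: consecutive squares n² from n = 1.
Track B = 46, -46, 46, -46: alternating ±46.
Position 10 falls in track B as its term 5, giving 46.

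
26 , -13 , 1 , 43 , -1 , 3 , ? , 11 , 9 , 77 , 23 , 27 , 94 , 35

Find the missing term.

Split by position mod 3 into 3 tracks.
Track A: 26, 43, ?, 77, 94 — linear: a_n = 9 + 17·n.
Track B: -13, -1, 11, 23, 35 — linear: a_n = -25 + 12·n.
Track C: 1, 3, 9, 27 — powers 3^0, 3^1, 3^2, ….
So the missing entry in track A is 60.

60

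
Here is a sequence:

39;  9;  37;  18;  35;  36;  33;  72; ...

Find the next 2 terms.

Split by position mod 2 into 2 tracks.
Track A = 39, 37, 35, 33: linear: a_n = 41 − 2·n.
Track B = 9, 18, 36, 72: geometric, ×2 each step.
The 9th slot belongs to track A; its 5th term is 31.
Term 10 comes from track B (its 5th entry): 144.

31, 144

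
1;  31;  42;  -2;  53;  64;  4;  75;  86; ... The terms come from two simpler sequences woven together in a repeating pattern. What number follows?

Positions follow the repeating pattern ABB; grouping by letter gives 2 tracks.
Track A is 1, -2, 4, which is a geometric progression (common ratio -2).
Track B is 31, 42, 53, 64, 75, 86, which is linear: a_n = 20 + 11·n.
Position 10 → track A, term 4 = -8.

-8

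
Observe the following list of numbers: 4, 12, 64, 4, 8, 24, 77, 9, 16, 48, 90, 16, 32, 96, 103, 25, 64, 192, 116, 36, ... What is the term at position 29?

512

Split by position mod 4 into 4 tracks.
Stream A is 4, 8, 16, 32, 64, which is successive powers of 2.
Stream B is 12, 24, 48, 96, 192, which is geometric, ×2 each step.
Stream C is 64, 77, 90, 103, 116, which is arithmetic, step +13.
Stream D is 4, 9, 16, 25, 36, which is perfect squares starting at 2².
Position 29 falls in stream A as its term 8, giving 512.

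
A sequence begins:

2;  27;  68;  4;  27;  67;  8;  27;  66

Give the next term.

16

The terms cycle through 3 interleaved subsequences.
Track A is 2, 4, 8, which is powers of 2.
Track B is 27, 27, 27, which is the constant sequence 27.
Track C is 68, 67, 66, which is arithmetic with common difference −1.
Position 10 → track A, term 4 = 16.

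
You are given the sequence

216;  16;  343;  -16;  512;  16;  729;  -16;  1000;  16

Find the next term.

The terms cycle through 2 interleaved subsequences.
Subsequence A is 216, 343, 512, 729, 1000, which is the cubes 6³, 7³, 8³, ….
Subsequence B is 16, -16, 16, -16, 16, which is oscillating between 16 and -16.
Position 11 → subsequence A, term 6 = 1331.

1331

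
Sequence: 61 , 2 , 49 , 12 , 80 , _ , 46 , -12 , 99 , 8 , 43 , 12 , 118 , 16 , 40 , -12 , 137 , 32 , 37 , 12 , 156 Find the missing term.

The terms cycle through 4 interleaved subsequences.
Subsequence A: 61, 80, 99, 118, 137, 156 — arithmetic with common difference +19.
Subsequence B: 2, ?, 8, 16, 32 — powers 2^1, 2^2, 2^3, ….
Subsequence C: 49, 46, 43, 40, 37 — arithmetic, step −3.
Subsequence D: 12, -12, 12, -12, 12 — alternating ±12.
So the missing entry in subsequence B is 4.

4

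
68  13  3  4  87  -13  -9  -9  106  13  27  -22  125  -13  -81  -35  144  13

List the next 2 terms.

Split by position mod 4 into 4 tracks.
Subsequence A: 68, 87, 106, 125, 144. Arithmetic, step +19.
Subsequence B: 13, -13, 13, -13, 13. The oscillation 13·(−1)^(n+1).
Subsequence C: 3, -9, 27, -81. A geometric progression (common ratio -3).
Subsequence D: 4, -9, -22, -35. Arithmetic with common difference −13.
The 19th slot belongs to subsequence C; its 5th term is 243.
Term 20 comes from subsequence D (its 5th entry): -48.

243, -48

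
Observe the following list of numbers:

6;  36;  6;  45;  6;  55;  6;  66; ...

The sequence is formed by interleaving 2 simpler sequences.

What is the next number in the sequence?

Split by position mod 2 into 2 tracks.
Track A is 6, 6, 6, 6, which is the constant sequence 6.
Track B is 36, 45, 55, 66, which is triangular numbers starting at T_8.
The 9th slot belongs to track A; its 5th term is 6.

6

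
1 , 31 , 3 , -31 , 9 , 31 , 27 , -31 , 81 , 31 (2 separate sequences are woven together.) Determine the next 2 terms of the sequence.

The terms cycle through 2 interleaved subsequences.
Stream A is 1, 3, 9, 27, 81, which is powers of 3.
Stream B is 31, -31, 31, -31, 31, which is oscillating between 31 and -31.
Position 11 falls in stream A as its term 6, giving 243.
The 12th slot belongs to stream B; its 6th term is -31.

243, -31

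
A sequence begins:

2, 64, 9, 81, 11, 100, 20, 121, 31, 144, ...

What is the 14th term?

196

Positions 1, 3, 5, … form one subsequence and positions 2, 4, 6, … form another.
Track A is 2, 9, 11, 20, 31, which is Fibonacci-style (each term is the sum of the two before it).
Track B is 64, 81, 100, 121, 144, which is the squares 8², 9², 10², ….
Position 14 → track B, term 7 = 196.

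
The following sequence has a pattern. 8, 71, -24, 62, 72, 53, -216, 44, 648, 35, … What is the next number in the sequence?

-1944

The terms cycle through 2 interleaved subsequences.
Track A: 8, -24, 72, -216, 648 (geometric with ratio -3).
Track B: 71, 62, 53, 44, 35 (linear: a_n = 80 − 9·n).
Position 11 → track A, term 6 = -1944.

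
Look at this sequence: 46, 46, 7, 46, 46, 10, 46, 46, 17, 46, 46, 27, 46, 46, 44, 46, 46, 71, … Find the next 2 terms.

46, 46

The slot pattern repeats as AAB (period 3), so there are 2 interleaved tracks.
Subsequence A is 46, 46, 46, 46, 46, 46, 46, 46, 46, 46, 46, 46, which is always 46.
Subsequence B is 7, 10, 17, 27, 44, 71, which is each term equals the sum of the previous two.
Position 19 falls in subsequence A as its term 13, giving 46.
Position 20 falls in subsequence A as its term 14, giving 46.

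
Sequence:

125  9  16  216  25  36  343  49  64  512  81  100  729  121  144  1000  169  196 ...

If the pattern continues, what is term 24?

The slot pattern repeats as ABB (period 3), so there are 2 interleaved tracks.
Track A: 125, 216, 343, 512, 729, 1000 — the cubes 5³, 6³, 7³, ….
Track B: 9, 16, 25, 36, 49, 64, 81, 100, 121, 144, 169, 196 — the squares 3², 4², 5², ….
The 24th slot belongs to track B; its 16th term is 324.

324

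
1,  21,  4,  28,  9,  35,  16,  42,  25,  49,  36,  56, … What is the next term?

49

Positions 1, 3, 5, … form one subsequence and positions 2, 4, 6, … form another.
Stream A: 1, 4, 9, 16, 25, 36. Consecutive squares n² from n = 1.
Stream B: 21, 28, 35, 42, 49, 56. Arithmetic, step +7.
The 13th slot belongs to stream A; its 7th term is 49.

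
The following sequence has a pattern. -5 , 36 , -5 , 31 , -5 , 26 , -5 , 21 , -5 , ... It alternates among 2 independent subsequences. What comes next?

16

Taking every 2nd term gives 2 separate tracks.
Track A: -5, -5, -5, -5, -5 — always -5.
Track B: 36, 31, 26, 21 — arithmetic with common difference −5.
Position 10 → track B, term 5 = 16.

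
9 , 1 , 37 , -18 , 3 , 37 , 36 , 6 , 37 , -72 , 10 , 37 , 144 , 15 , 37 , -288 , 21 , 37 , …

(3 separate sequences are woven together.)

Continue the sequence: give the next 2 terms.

The terms cycle through 3 interleaved subsequences.
Track A: 9, -18, 36, -72, 144, -288 — geometric with ratio -2.
Track B: 1, 3, 6, 10, 15, 21 — triangular numbers starting at T_1.
Track C: 37, 37, 37, 37, 37, 37 — always 37.
Position 19 → track A, term 7 = 576.
Position 20 falls in track B as its term 7, giving 28.

576, 28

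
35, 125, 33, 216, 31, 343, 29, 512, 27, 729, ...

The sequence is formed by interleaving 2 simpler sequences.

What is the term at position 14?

The terms cycle through 2 interleaved subsequences.
Track A = 35, 33, 31, 29, 27: subtracting 2 each time.
Track B = 125, 216, 343, 512, 729: perfect cubes starting at 5³.
Term 14 comes from track B (its 7th entry): 1331.

1331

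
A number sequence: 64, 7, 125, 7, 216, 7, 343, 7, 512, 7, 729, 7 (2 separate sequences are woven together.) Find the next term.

The terms cycle through 2 interleaved subsequences.
Track A: 64, 125, 216, 343, 512, 729 — consecutive cubes n³ from n = 4.
Track B: 7, 7, 7, 7, 7, 7 — constant 7.
Position 13 falls in track A as its term 7, giving 1000.

1000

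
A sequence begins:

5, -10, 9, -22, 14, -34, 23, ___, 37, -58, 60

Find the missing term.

-46

Odd-indexed and even-indexed terms follow separate rules.
Track A: 5, 9, 14, 23, 37, 60 (Fibonacci-style (each term is the sum of the two before it)).
Track B: -10, -22, -34, ?, -58 (arithmetic with common difference −12).
Filling track B at index 4 by its rule yields -46.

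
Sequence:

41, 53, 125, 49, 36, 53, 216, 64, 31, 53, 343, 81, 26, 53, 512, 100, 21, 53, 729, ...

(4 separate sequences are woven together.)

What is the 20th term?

Split by position mod 4 into 4 tracks.
Track A: 41, 36, 31, 26, 21 (subtracting 5 each time).
Track B: 53, 53, 53, 53, 53 (always 53).
Track C: 125, 216, 343, 512, 729 (perfect cubes starting at 5³).
Track D: 49, 64, 81, 100 (perfect squares starting at 7²).
Term 20 comes from track D (its 5th entry): 121.

121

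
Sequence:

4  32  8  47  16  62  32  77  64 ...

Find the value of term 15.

The terms cycle through 2 interleaved subsequences.
Track A = 4, 8, 16, 32, 64: successive powers of 2.
Track B = 32, 47, 62, 77: linear: a_n = 17 + 15·n.
Position 15 → track A, term 8 = 512.

512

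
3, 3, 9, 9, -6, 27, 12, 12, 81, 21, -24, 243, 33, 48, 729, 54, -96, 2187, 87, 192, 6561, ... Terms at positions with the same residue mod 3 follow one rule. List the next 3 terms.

141, -384, 19683

Read the sequence 3 terms at a time; column i is its own pattern.
Track A = 3, 9, 12, 21, 33, 54, 87: each term equals the sum of the previous two.
Track B = 3, -6, 12, -24, 48, -96, 192: multiplying by -2 each time.
Track C = 9, 27, 81, 243, 729, 2187, 6561: powers of 3.
Position 22 falls in track A as its term 8, giving 141.
Term 23 comes from track B (its 8th entry): -384.
Position 24 → track C, term 8 = 19683.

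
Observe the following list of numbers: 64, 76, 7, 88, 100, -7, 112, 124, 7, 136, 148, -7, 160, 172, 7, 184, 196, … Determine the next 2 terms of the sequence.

-7, 208

The slot pattern repeats as AAB (period 3), so there are 2 interleaved tracks.
Track A is 64, 76, 88, 100, 112, 124, 136, 148, 160, 172, 184, 196, which is arithmetic, step +12.
Track B is 7, -7, 7, -7, 7, which is oscillating between 7 and -7.
Position 18 → track B, term 6 = -7.
Term 19 comes from track A (its 13th entry): 208.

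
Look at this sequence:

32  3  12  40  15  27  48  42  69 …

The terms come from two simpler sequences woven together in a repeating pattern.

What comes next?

The slot pattern repeats as ABB (period 3), so there are 2 interleaved tracks.
Stream A: 32, 40, 48 (arithmetic with common difference +8).
Stream B: 3, 12, 15, 27, 42, 69 (each term equals the sum of the previous two).
Term 10 comes from stream A (its 4th entry): 56.

56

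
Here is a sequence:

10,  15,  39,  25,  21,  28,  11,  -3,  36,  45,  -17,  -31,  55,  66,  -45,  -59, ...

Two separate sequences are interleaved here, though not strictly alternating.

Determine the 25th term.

136

Positions follow the repeating pattern AABB; grouping by letter gives 2 tracks.
Track A = 10, 15, 21, 28, 36, 45, 55, 66: triangular numbers starting at T_4.
Track B = 39, 25, 11, -3, -17, -31, -45, -59: linear: a_n = 53 − 14·n.
Position 25 → track A, term 13 = 136.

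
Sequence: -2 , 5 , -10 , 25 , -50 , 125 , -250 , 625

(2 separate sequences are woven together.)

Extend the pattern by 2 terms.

-1250, 3125

Taking every 2nd term gives 2 separate tracks.
Subsequence A is -2, -10, -50, -250, which is a geometric progression (common ratio 5).
Subsequence B is 5, 25, 125, 625, which is powers of 5.
The 9th slot belongs to subsequence A; its 5th term is -1250.
The 10th slot belongs to subsequence B; its 5th term is 3125.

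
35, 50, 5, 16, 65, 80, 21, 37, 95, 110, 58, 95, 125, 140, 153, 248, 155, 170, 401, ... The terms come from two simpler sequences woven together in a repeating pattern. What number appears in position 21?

185

Reading positions in blocks of 4 reveals the pattern AABB — 2 tracks woven together.
Stream A: 35, 50, 65, 80, 95, 110, 125, 140, 155, 170 — arithmetic with common difference +15.
Stream B: 5, 16, 21, 37, 58, 95, 153, 248, 401 — a Fibonacci-like recurrence a_n = a_{n-1} + a_{n-2}.
Term 21 comes from stream A (its 11th entry): 185.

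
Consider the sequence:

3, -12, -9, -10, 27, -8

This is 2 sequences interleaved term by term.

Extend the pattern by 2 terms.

-81, -6

Positions 1, 3, 5, … form one subsequence and positions 2, 4, 6, … form another.
Track A: 3, -9, 27. A geometric progression (common ratio -3).
Track B: -12, -10, -8. Linear: a_n = -14 + 2·n.
Position 7 → track A, term 4 = -81.
Position 8 → track B, term 4 = -6.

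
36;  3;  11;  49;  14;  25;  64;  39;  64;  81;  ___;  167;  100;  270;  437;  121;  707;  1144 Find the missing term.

103

Reading positions in blocks of 3 reveals the pattern ABB — 2 tracks woven together.
Track A: 36, 49, 64, 81, 100, 121. The squares 6², 7², 8², ….
Track B: 3, 11, 14, 25, 39, 64, ?, 167, 270, 437, 707, 1144. Fibonacci-style (each term is the sum of the two before it).
So the missing entry in track B is 103.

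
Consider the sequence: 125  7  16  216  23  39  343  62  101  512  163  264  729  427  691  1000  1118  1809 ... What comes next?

1331

Positions follow the repeating pattern ABB; grouping by letter gives 2 tracks.
Track A = 125, 216, 343, 512, 729, 1000: consecutive cubes n³ from n = 5.
Track B = 7, 16, 23, 39, 62, 101, 163, 264, 427, 691, 1118, 1809: Fibonacci-style (each term is the sum of the two before it).
Position 19 falls in track A as its term 7, giving 1331.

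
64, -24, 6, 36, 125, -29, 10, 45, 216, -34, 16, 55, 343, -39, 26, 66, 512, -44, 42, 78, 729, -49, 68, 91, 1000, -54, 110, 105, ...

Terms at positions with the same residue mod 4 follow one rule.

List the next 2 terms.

Taking every 4th term gives 4 separate tracks.
Stream A = 64, 125, 216, 343, 512, 729, 1000: the cubes 4³, 5³, 6³, ….
Stream B = -24, -29, -34, -39, -44, -49, -54: arithmetic with common difference −5.
Stream C = 6, 10, 16, 26, 42, 68, 110: each term equals the sum of the previous two.
Stream D = 36, 45, 55, 66, 78, 91, 105: the triangular numbers T_8, T_9, ….
Position 29 falls in stream A as its term 8, giving 1331.
Term 30 comes from stream B (its 8th entry): -59.

1331, -59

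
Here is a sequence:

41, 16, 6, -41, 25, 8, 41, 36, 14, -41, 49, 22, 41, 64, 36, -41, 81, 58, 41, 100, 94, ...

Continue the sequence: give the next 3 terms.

Split by position mod 3: positions 1, 4, 7, … form one track, and each other residue class forms its own.
Subsequence A: 41, -41, 41, -41, 41, -41, 41 (the oscillation 41·(−1)^(n+1)).
Subsequence B: 16, 25, 36, 49, 64, 81, 100 (the squares 4², 5², 6², …).
Subsequence C: 6, 8, 14, 22, 36, 58, 94 (Fibonacci-style (each term is the sum of the two before it)).
Position 22 falls in subsequence A as its term 8, giving -41.
The 23rd slot belongs to subsequence B; its 8th term is 121.
Term 24 comes from subsequence C (its 8th entry): 152.

-41, 121, 152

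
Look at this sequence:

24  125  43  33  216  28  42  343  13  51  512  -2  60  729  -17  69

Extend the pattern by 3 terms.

1000, -32, 78

Split by position mod 3 into 3 tracks.
Subsequence A: 24, 33, 42, 51, 60, 69 — arithmetic with common difference +9.
Subsequence B: 125, 216, 343, 512, 729 — consecutive cubes n³ from n = 5.
Subsequence C: 43, 28, 13, -2, -17 — arithmetic with common difference −15.
Position 17 → subsequence B, term 6 = 1000.
Position 18 → subsequence C, term 6 = -32.
The 19th slot belongs to subsequence A; its 7th term is 78.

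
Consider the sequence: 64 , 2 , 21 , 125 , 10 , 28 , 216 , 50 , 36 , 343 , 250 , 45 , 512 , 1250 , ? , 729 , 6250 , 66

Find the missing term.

55

Split by position mod 3: positions 1, 4, 7, … form one track, and each other residue class forms its own.
Track A: 64, 125, 216, 343, 512, 729 — perfect cubes starting at 4³.
Track B: 2, 10, 50, 250, 1250, 6250 — geometric with ratio 5.
Track C: 21, 28, 36, 45, ?, 66 — triangular numbers starting at T_6.
The gap is track C's term 5; the rule gives 55.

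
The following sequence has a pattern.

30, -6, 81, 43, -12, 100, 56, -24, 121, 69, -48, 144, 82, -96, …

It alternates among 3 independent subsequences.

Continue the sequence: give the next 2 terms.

169, 95

Split by position mod 3: positions 1, 4, 7, … form one track, and each other residue class forms its own.
Subsequence A: 30, 43, 56, 69, 82 (adding 13 each time).
Subsequence B: -6, -12, -24, -48, -96 (geometric with ratio 2).
Subsequence C: 81, 100, 121, 144 (the squares 9², 10², 11², …).
Position 15 → subsequence C, term 5 = 169.
Position 16 falls in subsequence A as its term 6, giving 95.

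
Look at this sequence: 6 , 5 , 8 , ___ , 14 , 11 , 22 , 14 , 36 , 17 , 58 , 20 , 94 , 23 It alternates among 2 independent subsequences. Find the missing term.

Odd-indexed and even-indexed terms follow separate rules.
Stream A: 6, 8, 14, 22, 36, 58, 94 — Fibonacci-style (each term is the sum of the two before it).
Stream B: 5, ?, 11, 14, 17, 20, 23 — adding 3 each time.
Filling stream B at index 2 by its rule yields 8.

8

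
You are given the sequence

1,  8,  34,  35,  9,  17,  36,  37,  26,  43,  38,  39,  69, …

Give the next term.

112

The slot pattern repeats as AABB (period 4), so there are 2 interleaved tracks.
Track A is 1, 8, 9, 17, 26, 43, 69, which is each term equals the sum of the previous two.
Track B is 34, 35, 36, 37, 38, 39, which is adding 1 each time.
The 14th slot belongs to track A; its 8th term is 112.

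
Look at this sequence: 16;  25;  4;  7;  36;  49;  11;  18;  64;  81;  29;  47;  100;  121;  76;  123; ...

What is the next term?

Reading positions in blocks of 4 reveals the pattern AABB — 2 tracks woven together.
Subsequence A is 16, 25, 36, 49, 64, 81, 100, 121, which is consecutive squares n² from n = 4.
Subsequence B is 4, 7, 11, 18, 29, 47, 76, 123, which is Fibonacci-style (each term is the sum of the two before it).
The 17th slot belongs to subsequence A; its 9th term is 144.

144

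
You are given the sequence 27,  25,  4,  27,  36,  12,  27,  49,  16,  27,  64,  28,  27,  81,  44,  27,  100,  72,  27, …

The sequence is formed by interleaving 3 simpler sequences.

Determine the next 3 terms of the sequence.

121, 116, 27

Split by position mod 3 into 3 tracks.
Track A: 27, 27, 27, 27, 27, 27, 27 (always 27).
Track B: 25, 36, 49, 64, 81, 100 (consecutive squares n² from n = 5).
Track C: 4, 12, 16, 28, 44, 72 (a Fibonacci-like recurrence a_n = a_{n-1} + a_{n-2}).
Position 20 falls in track B as its term 7, giving 121.
Term 21 comes from track C (its 7th entry): 116.
Position 22 falls in track A as its term 8, giving 27.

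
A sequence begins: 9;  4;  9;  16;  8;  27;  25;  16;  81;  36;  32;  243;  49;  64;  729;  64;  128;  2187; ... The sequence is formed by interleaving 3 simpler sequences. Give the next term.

Taking every 3rd term gives 3 separate tracks.
Stream A: 9, 16, 25, 36, 49, 64 — consecutive squares n² from n = 3.
Stream B: 4, 8, 16, 32, 64, 128 — geometric, ×2 each step.
Stream C: 9, 27, 81, 243, 729, 2187 — successive powers of 3.
The 19th slot belongs to stream A; its 7th term is 81.

81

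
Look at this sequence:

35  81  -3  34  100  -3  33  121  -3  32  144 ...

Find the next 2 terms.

-3, 31

Taking every 3rd term gives 3 separate tracks.
Subsequence A is 35, 34, 33, 32, which is arithmetic, step −1.
Subsequence B is 81, 100, 121, 144, which is perfect squares starting at 9².
Subsequence C is -3, -3, -3, which is always -3.
Term 12 comes from subsequence C (its 4th entry): -3.
The 13th slot belongs to subsequence A; its 5th term is 31.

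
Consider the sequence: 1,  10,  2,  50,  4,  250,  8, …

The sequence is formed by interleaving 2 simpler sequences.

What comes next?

1250

Positions 1, 3, 5, … form one subsequence and positions 2, 4, 6, … form another.
Track A: 1, 2, 4, 8 (powers of 2).
Track B: 10, 50, 250 (geometric with ratio 5).
The 8th slot belongs to track B; its 4th term is 1250.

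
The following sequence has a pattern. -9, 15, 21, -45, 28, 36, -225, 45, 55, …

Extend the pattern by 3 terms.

Positions follow the repeating pattern ABB; grouping by letter gives 2 tracks.
Stream A is -9, -45, -225, which is multiplying by 5 each time.
Stream B is 15, 21, 28, 36, 45, 55, which is triangular numbers n(n+1)/2 for n = 5, 6, ….
The 10th slot belongs to stream A; its 4th term is -1125.
Term 11 comes from stream B (its 7th entry): 66.
Position 12 → stream B, term 8 = 78.

-1125, 66, 78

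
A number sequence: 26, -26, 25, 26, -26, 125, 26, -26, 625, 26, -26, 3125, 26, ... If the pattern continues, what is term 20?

Reading positions in blocks of 3 reveals the pattern AAB — 2 tracks woven together.
Subsequence A = 26, -26, 26, -26, 26, -26, 26, -26, 26: alternating ±26.
Subsequence B = 25, 125, 625, 3125: successive powers of 5.
The 20th slot belongs to subsequence A; its 14th term is -26.

-26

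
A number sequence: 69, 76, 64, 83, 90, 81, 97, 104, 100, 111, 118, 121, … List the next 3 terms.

125, 132, 144

Reading positions in blocks of 3 reveals the pattern AAB — 2 tracks woven together.
Stream A is 69, 76, 83, 90, 97, 104, 111, 118, which is adding 7 each time.
Stream B is 64, 81, 100, 121, which is consecutive squares n² from n = 8.
Term 13 comes from stream A (its 9th entry): 125.
The 14th slot belongs to stream A; its 10th term is 132.
Position 15 → stream B, term 5 = 144.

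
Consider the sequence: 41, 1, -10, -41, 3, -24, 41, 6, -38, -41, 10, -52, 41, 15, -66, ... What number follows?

Taking every 3rd term gives 3 separate tracks.
Stream A is 41, -41, 41, -41, 41, which is oscillating between 41 and -41.
Stream B is 1, 3, 6, 10, 15, which is triangular numbers n(n+1)/2 for n = 1, 2, ….
Stream C is -10, -24, -38, -52, -66, which is arithmetic, step −14.
The 16th slot belongs to stream A; its 6th term is -41.

-41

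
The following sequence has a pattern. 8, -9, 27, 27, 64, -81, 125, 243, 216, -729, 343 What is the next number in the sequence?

2187

Split by position mod 2 into 2 tracks.
Subsequence A: 8, 27, 64, 125, 216, 343 — consecutive cubes n³ from n = 2.
Subsequence B: -9, 27, -81, 243, -729 — geometric, ×-3 each step.
Position 12 → subsequence B, term 6 = 2187.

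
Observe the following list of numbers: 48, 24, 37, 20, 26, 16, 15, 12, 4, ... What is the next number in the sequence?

8

Split by position mod 2 into 2 tracks.
Track A: 48, 37, 26, 15, 4 — arithmetic with common difference −11.
Track B: 24, 20, 16, 12 — subtracting 4 each time.
Position 10 falls in track B as its term 5, giving 8.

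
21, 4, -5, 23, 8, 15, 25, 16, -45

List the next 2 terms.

Split by position mod 3 into 3 tracks.
Track A = 21, 23, 25: adding 2 each time.
Track B = 4, 8, 16: powers of 2.
Track C = -5, 15, -45: multiplying by -3 each time.
Position 10 → track A, term 4 = 27.
The 11th slot belongs to track B; its 4th term is 32.

27, 32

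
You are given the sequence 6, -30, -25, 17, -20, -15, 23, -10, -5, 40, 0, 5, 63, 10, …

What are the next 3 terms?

15, 103, 20

Positions follow the repeating pattern ABB; grouping by letter gives 2 tracks.
Subsequence A: 6, 17, 23, 40, 63 (Fibonacci-style (each term is the sum of the two before it)).
Subsequence B: -30, -25, -20, -15, -10, -5, 0, 5, 10 (arithmetic with common difference +5).
Term 15 comes from subsequence B (its 10th entry): 15.
The 16th slot belongs to subsequence A; its 6th term is 103.
Term 17 comes from subsequence B (its 11th entry): 20.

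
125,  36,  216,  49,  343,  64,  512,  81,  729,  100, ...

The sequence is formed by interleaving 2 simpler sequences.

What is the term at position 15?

Split by position mod 2 into 2 tracks.
Subsequence A is 125, 216, 343, 512, 729, which is the cubes 5³, 6³, 7³, ….
Subsequence B is 36, 49, 64, 81, 100, which is perfect squares starting at 6².
Position 15 → subsequence A, term 8 = 1728.

1728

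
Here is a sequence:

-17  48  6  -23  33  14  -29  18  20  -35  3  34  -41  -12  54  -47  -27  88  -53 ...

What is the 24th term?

Read the sequence 3 terms at a time; column i is its own pattern.
Subsequence A is -17, -23, -29, -35, -41, -47, -53, which is subtracting 6 each time.
Subsequence B is 48, 33, 18, 3, -12, -27, which is arithmetic with common difference −15.
Subsequence C is 6, 14, 20, 34, 54, 88, which is Fibonacci-style (each term is the sum of the two before it).
Term 24 comes from subsequence C (its 8th entry): 230.

230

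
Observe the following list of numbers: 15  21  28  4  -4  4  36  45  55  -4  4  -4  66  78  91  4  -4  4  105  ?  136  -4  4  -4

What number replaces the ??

120

Positions follow the repeating pattern AAABBB; grouping by letter gives 2 tracks.
Subsequence A: 15, 21, 28, 36, 45, 55, 66, 78, 91, 105, ?, 136. The triangular numbers T_5, T_6, ….
Subsequence B: 4, -4, 4, -4, 4, -4, 4, -4, 4, -4, 4, -4. Oscillating between 4 and -4.
Filling subsequence A at index 11 by its rule yields 120.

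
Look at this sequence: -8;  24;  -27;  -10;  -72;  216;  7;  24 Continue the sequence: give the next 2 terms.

-648, 1944

Positions follow the repeating pattern AABB; grouping by letter gives 2 tracks.
Track A: -8, 24, -72, 216 — geometric, ×-3 each step.
Track B: -27, -10, 7, 24 — arithmetic, step +17.
The 9th slot belongs to track A; its 5th term is -648.
Term 10 comes from track A (its 6th entry): 1944.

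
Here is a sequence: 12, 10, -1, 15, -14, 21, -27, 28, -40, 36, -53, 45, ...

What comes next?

Positions 1, 3, 5, … form one subsequence and positions 2, 4, 6, … form another.
Track A: 12, -1, -14, -27, -40, -53. Arithmetic with common difference −13.
Track B: 10, 15, 21, 28, 36, 45. The triangular numbers T_4, T_5, ….
The 13th slot belongs to track A; its 7th term is -66.

-66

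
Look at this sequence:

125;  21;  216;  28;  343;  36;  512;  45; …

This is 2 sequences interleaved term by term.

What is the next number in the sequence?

729

The terms cycle through 2 interleaved subsequences.
Track A is 125, 216, 343, 512, which is the cubes 5³, 6³, 7³, ….
Track B is 21, 28, 36, 45, which is triangular numbers n(n+1)/2 for n = 6, 7, ….
The 9th slot belongs to track A; its 5th term is 729.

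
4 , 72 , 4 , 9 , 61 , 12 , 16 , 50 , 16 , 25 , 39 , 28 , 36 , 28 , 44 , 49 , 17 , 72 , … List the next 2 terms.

64, 6

Split by position mod 3 into 3 tracks.
Stream A: 4, 9, 16, 25, 36, 49 — consecutive squares n² from n = 2.
Stream B: 72, 61, 50, 39, 28, 17 — linear: a_n = 83 − 11·n.
Stream C: 4, 12, 16, 28, 44, 72 — a Fibonacci-like recurrence a_n = a_{n-1} + a_{n-2}.
Term 19 comes from stream A (its 7th entry): 64.
Term 20 comes from stream B (its 7th entry): 6.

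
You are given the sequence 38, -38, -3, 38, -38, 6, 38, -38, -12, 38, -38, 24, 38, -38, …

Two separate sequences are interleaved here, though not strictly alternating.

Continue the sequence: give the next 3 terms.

-48, 38, -38

Reading positions in blocks of 3 reveals the pattern AAB — 2 tracks woven together.
Track A: 38, -38, 38, -38, 38, -38, 38, -38, 38, -38. The oscillation 38·(−1)^(n+1).
Track B: -3, 6, -12, 24. A geometric progression (common ratio -2).
Position 15 falls in track B as its term 5, giving -48.
Position 16 falls in track A as its term 11, giving 38.
Term 17 comes from track A (its 12th entry): -38.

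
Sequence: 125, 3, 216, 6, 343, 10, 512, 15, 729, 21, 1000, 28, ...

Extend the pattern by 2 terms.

Positions 1, 3, 5, … form one subsequence and positions 2, 4, 6, … form another.
Stream A: 125, 216, 343, 512, 729, 1000 (perfect cubes starting at 5³).
Stream B: 3, 6, 10, 15, 21, 28 (triangular numbers starting at T_2).
Position 13 → stream A, term 7 = 1331.
Term 14 comes from stream B (its 7th entry): 36.

1331, 36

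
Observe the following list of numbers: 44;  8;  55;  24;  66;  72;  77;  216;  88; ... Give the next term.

Odd-indexed and even-indexed terms follow separate rules.
Stream A: 44, 55, 66, 77, 88 — arithmetic, step +11.
Stream B: 8, 24, 72, 216 — geometric, ×3 each step.
The 10th slot belongs to stream B; its 5th term is 648.

648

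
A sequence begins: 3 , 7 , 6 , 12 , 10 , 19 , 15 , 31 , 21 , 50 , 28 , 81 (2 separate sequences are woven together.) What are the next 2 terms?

Odd-indexed and even-indexed terms follow separate rules.
Subsequence A: 3, 6, 10, 15, 21, 28 — triangular numbers n(n+1)/2 for n = 2, 3, ….
Subsequence B: 7, 12, 19, 31, 50, 81 — a Fibonacci-like recurrence a_n = a_{n-1} + a_{n-2}.
Position 13 falls in subsequence A as its term 7, giving 36.
Term 14 comes from subsequence B (its 7th entry): 131.

36, 131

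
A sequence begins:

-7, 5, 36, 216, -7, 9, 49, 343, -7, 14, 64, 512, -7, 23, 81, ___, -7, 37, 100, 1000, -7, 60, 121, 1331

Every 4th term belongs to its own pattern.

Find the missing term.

729

Read the sequence 4 terms at a time; column i is its own pattern.
Track A: -7, -7, -7, -7, -7, -7. Always -7.
Track B: 5, 9, 14, 23, 37, 60. Fibonacci-style (each term is the sum of the two before it).
Track C: 36, 49, 64, 81, 100, 121. The squares 6², 7², 8², ….
Track D: 216, 343, 512, ?, 1000, 1331. Consecutive cubes n³ from n = 6.
Track D's pattern makes the blank 729.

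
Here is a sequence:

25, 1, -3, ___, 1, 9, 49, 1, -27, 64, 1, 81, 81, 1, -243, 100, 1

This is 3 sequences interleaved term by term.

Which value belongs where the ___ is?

36

Taking every 3rd term gives 3 separate tracks.
Track A: 25, ?, 49, 64, 81, 100. Perfect squares starting at 5².
Track B: 1, 1, 1, 1, 1, 1. Constant 1.
Track C: -3, 9, -27, 81, -243. Geometric, ×-3 each step.
Track A's pattern makes the blank 36.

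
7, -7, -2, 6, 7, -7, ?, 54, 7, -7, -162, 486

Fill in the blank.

-18

Positions follow the repeating pattern AABB; grouping by letter gives 2 tracks.
Track A = 7, -7, 7, -7, 7, -7: alternating ±7.
Track B = -2, 6, ?, 54, -162, 486: multiplying by -3 each time.
Track B's pattern makes the blank -18.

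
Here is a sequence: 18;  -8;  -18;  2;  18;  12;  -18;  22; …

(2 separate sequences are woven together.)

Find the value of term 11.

Positions 1, 3, 5, … form one subsequence and positions 2, 4, 6, … form another.
Track A: 18, -18, 18, -18 (oscillating between 18 and -18).
Track B: -8, 2, 12, 22 (linear: a_n = -18 + 10·n).
Position 11 falls in track A as its term 6, giving -18.

-18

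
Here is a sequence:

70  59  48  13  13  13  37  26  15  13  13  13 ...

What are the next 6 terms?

4, -7, -18, 13, 13, 13

Reading positions in blocks of 6 reveals the pattern AAABBB — 2 tracks woven together.
Stream A: 70, 59, 48, 37, 26, 15 — arithmetic with common difference −11.
Stream B: 13, 13, 13, 13, 13, 13 — the constant sequence 13.
The 13th slot belongs to stream A; its 7th term is 4.
Term 14 comes from stream A (its 8th entry): -7.
Position 15 → stream A, term 9 = -18.
Position 16 → stream B, term 7 = 13.
Position 17 → stream B, term 8 = 13.
The 18th slot belongs to stream B; its 9th term is 13.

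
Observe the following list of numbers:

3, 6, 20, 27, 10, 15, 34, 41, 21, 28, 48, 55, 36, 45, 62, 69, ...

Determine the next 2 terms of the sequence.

Reading positions in blocks of 4 reveals the pattern AABB — 2 tracks woven together.
Track A: 3, 6, 10, 15, 21, 28, 36, 45 — the triangular numbers T_2, T_3, ….
Track B: 20, 27, 34, 41, 48, 55, 62, 69 — linear: a_n = 13 + 7·n.
The 17th slot belongs to track A; its 9th term is 55.
The 18th slot belongs to track A; its 10th term is 66.

55, 66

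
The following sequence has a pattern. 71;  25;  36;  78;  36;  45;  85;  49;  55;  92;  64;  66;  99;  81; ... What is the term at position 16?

Split by position mod 3 into 3 tracks.
Track A: 71, 78, 85, 92, 99 (arithmetic, step +7).
Track B: 25, 36, 49, 64, 81 (consecutive squares n² from n = 5).
Track C: 36, 45, 55, 66 (the triangular numbers T_8, T_9, …).
Term 16 comes from track A (its 6th entry): 106.

106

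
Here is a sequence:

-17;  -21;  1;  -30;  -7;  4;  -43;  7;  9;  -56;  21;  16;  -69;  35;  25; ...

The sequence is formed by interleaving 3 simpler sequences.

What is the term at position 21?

49

Read the sequence 3 terms at a time; column i is its own pattern.
Track A: -17, -30, -43, -56, -69 — subtracting 13 each time.
Track B: -21, -7, 7, 21, 35 — linear: a_n = -35 + 14·n.
Track C: 1, 4, 9, 16, 25 — perfect squares starting at 1².
Term 21 comes from track C (its 7th entry): 49.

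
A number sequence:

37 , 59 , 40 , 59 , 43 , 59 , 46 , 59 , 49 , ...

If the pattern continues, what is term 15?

The terms cycle through 2 interleaved subsequences.
Track A: 37, 40, 43, 46, 49. Linear: a_n = 34 + 3·n.
Track B: 59, 59, 59, 59. Constant 59.
The 15th slot belongs to track A; its 8th term is 58.

58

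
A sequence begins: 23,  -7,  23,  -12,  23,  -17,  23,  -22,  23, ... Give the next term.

Odd-indexed and even-indexed terms follow separate rules.
Track A is 23, 23, 23, 23, 23, which is constant 23.
Track B is -7, -12, -17, -22, which is arithmetic with common difference −5.
Position 10 falls in track B as its term 5, giving -27.

-27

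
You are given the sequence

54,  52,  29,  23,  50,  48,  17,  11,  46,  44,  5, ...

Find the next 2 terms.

Reading positions in blocks of 4 reveals the pattern AABB — 2 tracks woven together.
Subsequence A: 54, 52, 50, 48, 46, 44. Arithmetic with common difference −2.
Subsequence B: 29, 23, 17, 11, 5. Linear: a_n = 35 − 6·n.
The 12th slot belongs to subsequence B; its 6th term is -1.
Position 13 → subsequence A, term 7 = 42.

-1, 42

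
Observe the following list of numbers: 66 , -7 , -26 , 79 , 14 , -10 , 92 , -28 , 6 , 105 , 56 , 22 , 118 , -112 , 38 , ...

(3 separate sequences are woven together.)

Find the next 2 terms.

131, 224

Split by position mod 3 into 3 tracks.
Track A is 66, 79, 92, 105, 118, which is linear: a_n = 53 + 13·n.
Track B is -7, 14, -28, 56, -112, which is geometric, ×-2 each step.
Track C is -26, -10, 6, 22, 38, which is arithmetic, step +16.
Position 16 falls in track A as its term 6, giving 131.
Term 17 comes from track B (its 6th entry): 224.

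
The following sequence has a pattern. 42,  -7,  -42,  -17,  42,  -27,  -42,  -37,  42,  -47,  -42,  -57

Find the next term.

Odd-indexed and even-indexed terms follow separate rules.
Track A = 42, -42, 42, -42, 42, -42: alternating ±42.
Track B = -7, -17, -27, -37, -47, -57: subtracting 10 each time.
Position 13 → track A, term 7 = 42.

42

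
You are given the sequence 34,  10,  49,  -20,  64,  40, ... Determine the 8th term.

-80

The terms cycle through 2 interleaved subsequences.
Stream A is 34, 49, 64, which is adding 15 each time.
Stream B is 10, -20, 40, which is multiplying by -2 each time.
Position 8 falls in stream B as its term 4, giving -80.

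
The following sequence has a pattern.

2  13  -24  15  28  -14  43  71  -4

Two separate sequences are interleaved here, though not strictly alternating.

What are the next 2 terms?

114, 185

Positions follow the repeating pattern AAB; grouping by letter gives 2 tracks.
Stream A: 2, 13, 15, 28, 43, 71. Each term equals the sum of the previous two.
Stream B: -24, -14, -4. Arithmetic, step +10.
Position 10 falls in stream A as its term 7, giving 114.
Term 11 comes from stream A (its 8th entry): 185.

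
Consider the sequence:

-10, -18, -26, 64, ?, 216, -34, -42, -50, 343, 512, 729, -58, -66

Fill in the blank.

The slot pattern repeats as AAABBB (period 6), so there are 2 interleaved tracks.
Track A is -10, -18, -26, -34, -42, -50, -58, -66, which is arithmetic with common difference −8.
Track B is 64, ?, 216, 343, 512, 729, which is the cubes 4³, 5³, 6³, ….
Track B's pattern makes the blank 125.

125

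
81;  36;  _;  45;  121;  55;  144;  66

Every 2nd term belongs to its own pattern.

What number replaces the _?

100

Odd-indexed and even-indexed terms follow separate rules.
Track A = 81, ?, 121, 144: perfect squares starting at 9².
Track B = 36, 45, 55, 66: triangular numbers n(n+1)/2 for n = 8, 9, ….
So the missing entry in track A is 100.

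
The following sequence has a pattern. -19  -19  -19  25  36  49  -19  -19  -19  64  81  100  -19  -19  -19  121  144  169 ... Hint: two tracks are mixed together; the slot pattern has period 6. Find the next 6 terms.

The slot pattern repeats as AAABBB (period 6), so there are 2 interleaved tracks.
Track A is -19, -19, -19, -19, -19, -19, -19, -19, -19, which is always -19.
Track B is 25, 36, 49, 64, 81, 100, 121, 144, 169, which is perfect squares starting at 5².
Position 19 → track A, term 10 = -19.
Term 20 comes from track A (its 11th entry): -19.
The 21st slot belongs to track A; its 12th term is -19.
Term 22 comes from track B (its 10th entry): 196.
Term 23 comes from track B (its 11th entry): 225.
Position 24 → track B, term 12 = 256.

-19, -19, -19, 196, 225, 256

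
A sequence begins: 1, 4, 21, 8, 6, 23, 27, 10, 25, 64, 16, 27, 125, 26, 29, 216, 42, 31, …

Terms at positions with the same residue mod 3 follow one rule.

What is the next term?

Read the sequence 3 terms at a time; column i is its own pattern.
Track A: 1, 8, 27, 64, 125, 216 (consecutive cubes n³ from n = 1).
Track B: 4, 6, 10, 16, 26, 42 (each term equals the sum of the previous two).
Track C: 21, 23, 25, 27, 29, 31 (arithmetic with common difference +2).
Position 19 falls in track A as its term 7, giving 343.

343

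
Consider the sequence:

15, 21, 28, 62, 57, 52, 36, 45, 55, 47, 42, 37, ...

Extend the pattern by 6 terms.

66, 78, 91, 32, 27, 22

Positions follow the repeating pattern AAABBB; grouping by letter gives 2 tracks.
Track A: 15, 21, 28, 36, 45, 55 (triangular numbers n(n+1)/2 for n = 5, 6, …).
Track B: 62, 57, 52, 47, 42, 37 (arithmetic, step −5).
Term 13 comes from track A (its 7th entry): 66.
Position 14 falls in track A as its term 8, giving 78.
Position 15 → track A, term 9 = 91.
Position 16 falls in track B as its term 7, giving 32.
Position 17 falls in track B as its term 8, giving 27.
Term 18 comes from track B (its 9th entry): 22.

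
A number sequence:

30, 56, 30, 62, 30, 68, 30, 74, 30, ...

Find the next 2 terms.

80, 30

Split by position mod 2 into 2 tracks.
Track A: 30, 30, 30, 30, 30 — constant 30.
Track B: 56, 62, 68, 74 — arithmetic with common difference +6.
Position 10 → track B, term 5 = 80.
Position 11 falls in track A as its term 6, giving 30.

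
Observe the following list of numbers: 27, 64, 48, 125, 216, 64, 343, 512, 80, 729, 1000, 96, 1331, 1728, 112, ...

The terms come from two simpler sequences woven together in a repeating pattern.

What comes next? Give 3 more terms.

The slot pattern repeats as AAB (period 3), so there are 2 interleaved tracks.
Subsequence A: 27, 64, 125, 216, 343, 512, 729, 1000, 1331, 1728. Perfect cubes starting at 3³.
Subsequence B: 48, 64, 80, 96, 112. Arithmetic with common difference +16.
Position 16 falls in subsequence A as its term 11, giving 2197.
Term 17 comes from subsequence A (its 12th entry): 2744.
Position 18 → subsequence B, term 6 = 128.

2197, 2744, 128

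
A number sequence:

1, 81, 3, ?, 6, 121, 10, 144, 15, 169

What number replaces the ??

Odd-indexed and even-indexed terms follow separate rules.
Track A is 1, 3, 6, 10, 15, which is triangular numbers n(n+1)/2 for n = 1, 2, ….
Track B is 81, ?, 121, 144, 169, which is consecutive squares n² from n = 9.
Filling track B at index 2 by its rule yields 100.

100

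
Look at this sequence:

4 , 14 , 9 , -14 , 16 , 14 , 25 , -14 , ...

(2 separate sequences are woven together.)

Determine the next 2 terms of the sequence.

The terms cycle through 2 interleaved subsequences.
Subsequence A = 4, 9, 16, 25: perfect squares starting at 2².
Subsequence B = 14, -14, 14, -14: the oscillation 14·(−1)^(n+1).
The 9th slot belongs to subsequence A; its 5th term is 36.
Position 10 falls in subsequence B as its term 5, giving 14.

36, 14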